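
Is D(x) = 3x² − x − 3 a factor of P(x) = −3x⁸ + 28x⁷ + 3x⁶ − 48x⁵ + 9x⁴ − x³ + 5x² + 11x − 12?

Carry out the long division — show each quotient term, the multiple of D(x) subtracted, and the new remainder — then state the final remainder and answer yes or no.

R(x) = 0, so D(x) is a factor of P(x). yes

Step 1: lead(−3x⁸ + 28x⁷ + 3x⁶ − 48x⁵ + 9x⁴ − x³ + 5x² + 11x − 12) ÷ lead(D) = −3x⁸ ÷ 3x² = −x⁶. Subtract (−x⁶)·D = −3x⁸ + x⁷ + 3x⁶. Remainder: 27x⁷ − 48x⁵ + 9x⁴ − x³ + 5x² + 11x − 12.
Step 2: lead(27x⁷ − 48x⁵ + 9x⁴ − x³ + 5x² + 11x − 12) ÷ lead(D) = 27x⁷ ÷ 3x² = 9x⁵. Subtract (9x⁵)·D = 27x⁷ − 9x⁶ − 27x⁵. Remainder: 9x⁶ − 21x⁵ + 9x⁴ − x³ + 5x² + 11x − 12.
Step 3: lead(9x⁶ − 21x⁵ + 9x⁴ − x³ + 5x² + 11x − 12) ÷ lead(D) = 9x⁶ ÷ 3x² = 3x⁴. Subtract (3x⁴)·D = 9x⁶ − 3x⁵ − 9x⁴. Remainder: −18x⁵ + 18x⁴ − x³ + 5x² + 11x − 12.
Step 4: lead(−18x⁵ + 18x⁴ − x³ + 5x² + 11x − 12) ÷ lead(D) = −18x⁵ ÷ 3x² = −6x³. Subtract (−6x³)·D = −18x⁵ + 6x⁴ + 18x³. Remainder: 12x⁴ − 19x³ + 5x² + 11x − 12.
Step 5: lead(12x⁴ − 19x³ + 5x² + 11x − 12) ÷ lead(D) = 12x⁴ ÷ 3x² = 4x². Subtract (4x²)·D = 12x⁴ − 4x³ − 12x². Remainder: −15x³ + 17x² + 11x − 12.
Step 6: lead(−15x³ + 17x² + 11x − 12) ÷ lead(D) = −15x³ ÷ 3x² = −5x. Subtract (−5x)·D = −15x³ + 5x² + 15x. Remainder: 12x² − 4x − 12.
Step 7: lead(12x² − 4x − 12) ÷ lead(D) = 12x² ÷ 3x² = 4. Subtract (4)·D = 12x² − 4x − 12. Remainder: 0.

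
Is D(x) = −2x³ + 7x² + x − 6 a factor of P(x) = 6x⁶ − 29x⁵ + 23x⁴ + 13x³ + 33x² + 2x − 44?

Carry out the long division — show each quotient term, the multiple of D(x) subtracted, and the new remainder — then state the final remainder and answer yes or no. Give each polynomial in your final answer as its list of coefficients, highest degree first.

R = [4], so D(x) is not a factor of P(x). no

Step 1: lead(6x⁶ − 29x⁵ + 23x⁴ + 13x³ + 33x² + 2x − 44) ÷ lead(D) = 6x⁶ ÷ −2x³ = −3x³. Subtract (−3x³)·D = 6x⁶ − 21x⁵ − 3x⁴ + 18x³. Remainder: −8x⁵ + 26x⁴ − 5x³ + 33x² + 2x − 44.
Step 2: lead(−8x⁵ + 26x⁴ − 5x³ + 33x² + 2x − 44) ÷ lead(D) = −8x⁵ ÷ −2x³ = 4x². Subtract (4x²)·D = −8x⁵ + 28x⁴ + 4x³ − 24x². Remainder: −2x⁴ − 9x³ + 57x² + 2x − 44.
Step 3: lead(−2x⁴ − 9x³ + 57x² + 2x − 44) ÷ lead(D) = −2x⁴ ÷ −2x³ = x. Subtract (x)·D = −2x⁴ + 7x³ + x² − 6x. Remainder: −16x³ + 56x² + 8x − 44.
Step 4: lead(−16x³ + 56x² + 8x − 44) ÷ lead(D) = −16x³ ÷ −2x³ = 8. Subtract (8)·D = −16x³ + 56x² + 8x − 48. Remainder: 4.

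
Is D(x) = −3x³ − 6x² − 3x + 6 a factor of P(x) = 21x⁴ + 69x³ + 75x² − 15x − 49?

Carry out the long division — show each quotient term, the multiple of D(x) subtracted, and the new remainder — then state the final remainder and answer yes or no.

Step 1: lead(21x⁴ + 69x³ + 75x² − 15x − 49) ÷ lead(D) = 21x⁴ ÷ −3x³ = −7x. Subtract (−7x)·D = 21x⁴ + 42x³ + 21x² − 42x. Remainder: 27x³ + 54x² + 27x − 49.
Step 2: lead(27x³ + 54x² + 27x − 49) ÷ lead(D) = 27x³ ÷ −3x³ = −9. Subtract (−9)·D = 27x³ + 54x² + 27x − 54. Remainder: 5.

R(x) = 5, so D(x) is not a factor of P(x). no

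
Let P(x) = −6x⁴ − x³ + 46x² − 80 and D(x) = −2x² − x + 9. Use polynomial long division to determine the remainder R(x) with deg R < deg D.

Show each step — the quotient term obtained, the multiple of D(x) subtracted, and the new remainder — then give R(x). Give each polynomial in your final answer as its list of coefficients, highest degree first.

Step 1: lead(−6x⁴ − x³ + 46x² − 80) ÷ lead(D) = −6x⁴ ÷ −2x² = 3x². Subtract (3x²)·D = −6x⁴ − 3x³ + 27x². Remainder: 2x³ + 19x² − 80.
Step 2: lead(2x³ + 19x² − 80) ÷ lead(D) = 2x³ ÷ −2x² = −x. Subtract (−x)·D = 2x³ + x² − 9x. Remainder: 18x² + 9x − 80.
Step 3: lead(18x² + 9x − 80) ÷ lead(D) = 18x² ÷ −2x² = −9. Subtract (−9)·D = 18x² + 9x − 81. Remainder: 1.

R = [1]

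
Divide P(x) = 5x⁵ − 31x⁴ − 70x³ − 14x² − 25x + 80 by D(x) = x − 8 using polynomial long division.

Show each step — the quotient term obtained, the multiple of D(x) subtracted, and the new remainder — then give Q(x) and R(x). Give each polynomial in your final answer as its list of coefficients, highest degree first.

Q = [5, 9, 2, 2, -9]; R = [8]

Step 1: lead(5x⁵ − 31x⁴ − 70x³ − 14x² − 25x + 80) ÷ lead(D) = 5x⁵ ÷ x = 5x⁴. Subtract (5x⁴)·D = 5x⁵ − 40x⁴. Remainder: 9x⁴ − 70x³ − 14x² − 25x + 80.
Step 2: lead(9x⁴ − 70x³ − 14x² − 25x + 80) ÷ lead(D) = 9x⁴ ÷ x = 9x³. Subtract (9x³)·D = 9x⁴ − 72x³. Remainder: 2x³ − 14x² − 25x + 80.
Step 3: lead(2x³ − 14x² − 25x + 80) ÷ lead(D) = 2x³ ÷ x = 2x². Subtract (2x²)·D = 2x³ − 16x². Remainder: 2x² − 25x + 80.
Step 4: lead(2x² − 25x + 80) ÷ lead(D) = 2x² ÷ x = 2x. Subtract (2x)·D = 2x² − 16x. Remainder: −9x + 80.
Step 5: lead(−9x + 80) ÷ lead(D) = −9x ÷ x = −9. Subtract (−9)·D = −9x + 72. Remainder: 8.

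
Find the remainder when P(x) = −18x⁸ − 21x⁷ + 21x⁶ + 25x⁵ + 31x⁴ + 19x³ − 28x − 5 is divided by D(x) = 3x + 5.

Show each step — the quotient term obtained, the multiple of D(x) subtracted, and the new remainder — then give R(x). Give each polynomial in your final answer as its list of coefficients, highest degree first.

R = [0]

Step 1: lead(−18x⁸ − 21x⁷ + 21x⁶ + 25x⁵ + 31x⁴ + 19x³ − 28x − 5) ÷ lead(D) = −18x⁸ ÷ 3x = −6x⁷. Subtract (−6x⁷)·D = −18x⁸ − 30x⁷. Remainder: 9x⁷ + 21x⁶ + 25x⁵ + 31x⁴ + 19x³ − 28x − 5.
Step 2: lead(9x⁷ + 21x⁶ + 25x⁵ + 31x⁴ + 19x³ − 28x − 5) ÷ lead(D) = 9x⁷ ÷ 3x = 3x⁶. Subtract (3x⁶)·D = 9x⁷ + 15x⁶. Remainder: 6x⁶ + 25x⁵ + 31x⁴ + 19x³ − 28x − 5.
Step 3: lead(6x⁶ + 25x⁵ + 31x⁴ + 19x³ − 28x − 5) ÷ lead(D) = 6x⁶ ÷ 3x = 2x⁵. Subtract (2x⁵)·D = 6x⁶ + 10x⁵. Remainder: 15x⁵ + 31x⁴ + 19x³ − 28x − 5.
Step 4: lead(15x⁵ + 31x⁴ + 19x³ − 28x − 5) ÷ lead(D) = 15x⁵ ÷ 3x = 5x⁴. Subtract (5x⁴)·D = 15x⁵ + 25x⁴. Remainder: 6x⁴ + 19x³ − 28x − 5.
Step 5: lead(6x⁴ + 19x³ − 28x − 5) ÷ lead(D) = 6x⁴ ÷ 3x = 2x³. Subtract (2x³)·D = 6x⁴ + 10x³. Remainder: 9x³ − 28x − 5.
Step 6: lead(9x³ − 28x − 5) ÷ lead(D) = 9x³ ÷ 3x = 3x². Subtract (3x²)·D = 9x³ + 15x². Remainder: −15x² − 28x − 5.
Step 7: lead(−15x² − 28x − 5) ÷ lead(D) = −15x² ÷ 3x = −5x. Subtract (−5x)·D = −15x² − 25x. Remainder: −3x − 5.
Step 8: lead(−3x − 5) ÷ lead(D) = −3x ÷ 3x = −1. Subtract (−1)·D = −3x − 5. Remainder: 0.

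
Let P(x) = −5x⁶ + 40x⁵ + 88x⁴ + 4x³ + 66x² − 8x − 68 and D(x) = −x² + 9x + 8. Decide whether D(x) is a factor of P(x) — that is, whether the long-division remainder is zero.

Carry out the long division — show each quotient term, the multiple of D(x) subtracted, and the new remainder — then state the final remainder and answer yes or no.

Step 1: lead(−5x⁶ + 40x⁵ + 88x⁴ + 4x³ + 66x² − 8x − 68) ÷ lead(D) = −5x⁶ ÷ −x² = 5x⁴. Subtract (5x⁴)·D = −5x⁶ + 45x⁵ + 40x⁴. Remainder: −5x⁵ + 48x⁴ + 4x³ + 66x² − 8x − 68.
Step 2: lead(−5x⁵ + 48x⁴ + 4x³ + 66x² − 8x − 68) ÷ lead(D) = −5x⁵ ÷ −x² = 5x³. Subtract (5x³)·D = −5x⁵ + 45x⁴ + 40x³. Remainder: 3x⁴ − 36x³ + 66x² − 8x − 68.
Step 3: lead(3x⁴ − 36x³ + 66x² − 8x − 68) ÷ lead(D) = 3x⁴ ÷ −x² = −3x². Subtract (−3x²)·D = 3x⁴ − 27x³ − 24x². Remainder: −9x³ + 90x² − 8x − 68.
Step 4: lead(−9x³ + 90x² − 8x − 68) ÷ lead(D) = −9x³ ÷ −x² = 9x. Subtract (9x)·D = −9x³ + 81x² + 72x. Remainder: 9x² − 80x − 68.
Step 5: lead(9x² − 80x − 68) ÷ lead(D) = 9x² ÷ −x² = −9. Subtract (−9)·D = 9x² − 81x − 72. Remainder: x + 4.

R(x) = x + 4, so D(x) is not a factor of P(x). no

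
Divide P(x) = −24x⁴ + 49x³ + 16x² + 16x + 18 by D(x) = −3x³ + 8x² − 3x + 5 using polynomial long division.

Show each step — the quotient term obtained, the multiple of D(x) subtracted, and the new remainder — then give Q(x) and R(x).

Q(x) = 8x + 5; R(x) = −9x − 7

Step 1: lead(−24x⁴ + 49x³ + 16x² + 16x + 18) ÷ lead(D) = −24x⁴ ÷ −3x³ = 8x. Subtract (8x)·D = −24x⁴ + 64x³ − 24x² + 40x. Remainder: −15x³ + 40x² − 24x + 18.
Step 2: lead(−15x³ + 40x² − 24x + 18) ÷ lead(D) = −15x³ ÷ −3x³ = 5. Subtract (5)·D = −15x³ + 40x² − 15x + 25. Remainder: −9x − 7.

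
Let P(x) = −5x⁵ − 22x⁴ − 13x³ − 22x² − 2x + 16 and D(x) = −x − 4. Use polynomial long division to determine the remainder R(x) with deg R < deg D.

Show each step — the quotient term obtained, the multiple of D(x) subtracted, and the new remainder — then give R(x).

Step 1: lead(−5x⁵ − 22x⁴ − 13x³ − 22x² − 2x + 16) ÷ lead(D) = −5x⁵ ÷ −x = 5x⁴. Subtract (5x⁴)·D = −5x⁵ − 20x⁴. Remainder: −2x⁴ − 13x³ − 22x² − 2x + 16.
Step 2: lead(−2x⁴ − 13x³ − 22x² − 2x + 16) ÷ lead(D) = −2x⁴ ÷ −x = 2x³. Subtract (2x³)·D = −2x⁴ − 8x³. Remainder: −5x³ − 22x² − 2x + 16.
Step 3: lead(−5x³ − 22x² − 2x + 16) ÷ lead(D) = −5x³ ÷ −x = 5x². Subtract (5x²)·D = −5x³ − 20x². Remainder: −2x² − 2x + 16.
Step 4: lead(−2x² − 2x + 16) ÷ lead(D) = −2x² ÷ −x = 2x. Subtract (2x)·D = −2x² − 8x. Remainder: 6x + 16.
Step 5: lead(6x + 16) ÷ lead(D) = 6x ÷ −x = −6. Subtract (−6)·D = 6x + 24. Remainder: −8.

R(x) = −8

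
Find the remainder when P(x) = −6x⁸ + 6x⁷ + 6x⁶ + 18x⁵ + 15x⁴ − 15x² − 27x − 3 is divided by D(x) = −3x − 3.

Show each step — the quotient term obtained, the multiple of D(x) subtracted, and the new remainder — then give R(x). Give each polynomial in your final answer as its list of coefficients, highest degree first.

Step 1: lead(−6x⁸ + 6x⁷ + 6x⁶ + 18x⁵ + 15x⁴ − 15x² − 27x − 3) ÷ lead(D) = −6x⁸ ÷ −3x = 2x⁷. Subtract (2x⁷)·D = −6x⁸ − 6x⁷. Remainder: 12x⁷ + 6x⁶ + 18x⁵ + 15x⁴ − 15x² − 27x − 3.
Step 2: lead(12x⁷ + 6x⁶ + 18x⁵ + 15x⁴ − 15x² − 27x − 3) ÷ lead(D) = 12x⁷ ÷ −3x = −4x⁶. Subtract (−4x⁶)·D = 12x⁷ + 12x⁶. Remainder: −6x⁶ + 18x⁵ + 15x⁴ − 15x² − 27x − 3.
Step 3: lead(−6x⁶ + 18x⁵ + 15x⁴ − 15x² − 27x − 3) ÷ lead(D) = −6x⁶ ÷ −3x = 2x⁵. Subtract (2x⁵)·D = −6x⁶ − 6x⁵. Remainder: 24x⁵ + 15x⁴ − 15x² − 27x − 3.
Step 4: lead(24x⁵ + 15x⁴ − 15x² − 27x − 3) ÷ lead(D) = 24x⁵ ÷ −3x = −8x⁴. Subtract (−8x⁴)·D = 24x⁵ + 24x⁴. Remainder: −9x⁴ − 15x² − 27x − 3.
Step 5: lead(−9x⁴ − 15x² − 27x − 3) ÷ lead(D) = −9x⁴ ÷ −3x = 3x³. Subtract (3x³)·D = −9x⁴ − 9x³. Remainder: 9x³ − 15x² − 27x − 3.
Step 6: lead(9x³ − 15x² − 27x − 3) ÷ lead(D) = 9x³ ÷ −3x = −3x². Subtract (−3x²)·D = 9x³ + 9x². Remainder: −24x² − 27x − 3.
Step 7: lead(−24x² − 27x − 3) ÷ lead(D) = −24x² ÷ −3x = 8x. Subtract (8x)·D = −24x² − 24x. Remainder: −3x − 3.
Step 8: lead(−3x − 3) ÷ lead(D) = −3x ÷ −3x = 1. Subtract (1)·D = −3x − 3. Remainder: 0.

R = [0]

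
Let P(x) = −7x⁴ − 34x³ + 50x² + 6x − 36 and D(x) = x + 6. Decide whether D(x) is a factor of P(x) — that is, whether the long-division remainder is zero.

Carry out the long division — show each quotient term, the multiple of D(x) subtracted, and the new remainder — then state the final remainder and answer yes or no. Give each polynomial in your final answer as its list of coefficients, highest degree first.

R = [0], so D(x) is a factor of P(x). yes

Step 1: lead(−7x⁴ − 34x³ + 50x² + 6x − 36) ÷ lead(D) = −7x⁴ ÷ x = −7x³. Subtract (−7x³)·D = −7x⁴ − 42x³. Remainder: 8x³ + 50x² + 6x − 36.
Step 2: lead(8x³ + 50x² + 6x − 36) ÷ lead(D) = 8x³ ÷ x = 8x². Subtract (8x²)·D = 8x³ + 48x². Remainder: 2x² + 6x − 36.
Step 3: lead(2x² + 6x − 36) ÷ lead(D) = 2x² ÷ x = 2x. Subtract (2x)·D = 2x² + 12x. Remainder: −6x − 36.
Step 4: lead(−6x − 36) ÷ lead(D) = −6x ÷ x = −6. Subtract (−6)·D = −6x − 36. Remainder: 0.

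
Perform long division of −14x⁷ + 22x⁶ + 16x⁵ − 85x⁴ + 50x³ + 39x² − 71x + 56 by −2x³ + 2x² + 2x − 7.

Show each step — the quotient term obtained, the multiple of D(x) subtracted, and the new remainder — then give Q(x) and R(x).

Step 1: lead(−14x⁷ + 22x⁶ + 16x⁵ − 85x⁴ + 50x³ + 39x² − 71x + 56) ÷ lead(D) = −14x⁷ ÷ −2x³ = 7x⁴. Subtract (7x⁴)·D = −14x⁷ + 14x⁶ + 14x⁵ − 49x⁴. Remainder: 8x⁶ + 2x⁵ − 36x⁴ + 50x³ + 39x² − 71x + 56.
Step 2: lead(8x⁶ + 2x⁵ − 36x⁴ + 50x³ + 39x² − 71x + 56) ÷ lead(D) = 8x⁶ ÷ −2x³ = −4x³. Subtract (−4x³)·D = 8x⁶ − 8x⁵ − 8x⁴ + 28x³. Remainder: 10x⁵ − 28x⁴ + 22x³ + 39x² − 71x + 56.
Step 3: lead(10x⁵ − 28x⁴ + 22x³ + 39x² − 71x + 56) ÷ lead(D) = 10x⁵ ÷ −2x³ = −5x². Subtract (−5x²)·D = 10x⁵ − 10x⁴ − 10x³ + 35x². Remainder: −18x⁴ + 32x³ + 4x² − 71x + 56.
Step 4: lead(−18x⁴ + 32x³ + 4x² − 71x + 56) ÷ lead(D) = −18x⁴ ÷ −2x³ = 9x. Subtract (9x)·D = −18x⁴ + 18x³ + 18x² − 63x. Remainder: 14x³ − 14x² − 8x + 56.
Step 5: lead(14x³ − 14x² − 8x + 56) ÷ lead(D) = 14x³ ÷ −2x³ = −7. Subtract (−7)·D = 14x³ − 14x² − 14x + 49. Remainder: 6x + 7.

Q(x) = 7x⁴ − 4x³ − 5x² + 9x − 7; R(x) = 6x + 7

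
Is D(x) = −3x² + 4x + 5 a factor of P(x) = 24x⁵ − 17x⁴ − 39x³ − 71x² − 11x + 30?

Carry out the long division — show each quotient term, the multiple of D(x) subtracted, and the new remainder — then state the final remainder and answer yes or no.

R(x) = 0, so D(x) is a factor of P(x). yes

Step 1: lead(24x⁵ − 17x⁴ − 39x³ − 71x² − 11x + 30) ÷ lead(D) = 24x⁵ ÷ −3x² = −8x³. Subtract (−8x³)·D = 24x⁵ − 32x⁴ − 40x³. Remainder: 15x⁴ + x³ − 71x² − 11x + 30.
Step 2: lead(15x⁴ + x³ − 71x² − 11x + 30) ÷ lead(D) = 15x⁴ ÷ −3x² = −5x². Subtract (−5x²)·D = 15x⁴ − 20x³ − 25x². Remainder: 21x³ − 46x² − 11x + 30.
Step 3: lead(21x³ − 46x² − 11x + 30) ÷ lead(D) = 21x³ ÷ −3x² = −7x. Subtract (−7x)·D = 21x³ − 28x² − 35x. Remainder: −18x² + 24x + 30.
Step 4: lead(−18x² + 24x + 30) ÷ lead(D) = −18x² ÷ −3x² = 6. Subtract (6)·D = −18x² + 24x + 30. Remainder: 0.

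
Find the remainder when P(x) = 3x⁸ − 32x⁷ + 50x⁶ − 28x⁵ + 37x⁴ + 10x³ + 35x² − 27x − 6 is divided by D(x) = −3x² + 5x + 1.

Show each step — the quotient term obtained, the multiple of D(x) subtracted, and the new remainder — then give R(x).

R(x) = 0

Step 1: lead(3x⁸ − 32x⁷ + 50x⁶ − 28x⁵ + 37x⁴ + 10x³ + 35x² − 27x − 6) ÷ lead(D) = 3x⁸ ÷ −3x² = −x⁶. Subtract (−x⁶)·D = 3x⁸ − 5x⁷ − x⁶. Remainder: −27x⁷ + 51x⁶ − 28x⁵ + 37x⁴ + 10x³ + 35x² − 27x − 6.
Step 2: lead(−27x⁷ + 51x⁶ − 28x⁵ + 37x⁴ + 10x³ + 35x² − 27x − 6) ÷ lead(D) = −27x⁷ ÷ −3x² = 9x⁵. Subtract (9x⁵)·D = −27x⁷ + 45x⁶ + 9x⁵. Remainder: 6x⁶ − 37x⁵ + 37x⁴ + 10x³ + 35x² − 27x − 6.
Step 3: lead(6x⁶ − 37x⁵ + 37x⁴ + 10x³ + 35x² − 27x − 6) ÷ lead(D) = 6x⁶ ÷ −3x² = −2x⁴. Subtract (−2x⁴)·D = 6x⁶ − 10x⁵ − 2x⁴. Remainder: −27x⁵ + 39x⁴ + 10x³ + 35x² − 27x − 6.
Step 4: lead(−27x⁵ + 39x⁴ + 10x³ + 35x² − 27x − 6) ÷ lead(D) = −27x⁵ ÷ −3x² = 9x³. Subtract (9x³)·D = −27x⁵ + 45x⁴ + 9x³. Remainder: −6x⁴ + x³ + 35x² − 27x − 6.
Step 5: lead(−6x⁴ + x³ + 35x² − 27x − 6) ÷ lead(D) = −6x⁴ ÷ −3x² = 2x². Subtract (2x²)·D = −6x⁴ + 10x³ + 2x². Remainder: −9x³ + 33x² − 27x − 6.
Step 6: lead(−9x³ + 33x² − 27x − 6) ÷ lead(D) = −9x³ ÷ −3x² = 3x. Subtract (3x)·D = −9x³ + 15x² + 3x. Remainder: 18x² − 30x − 6.
Step 7: lead(18x² − 30x − 6) ÷ lead(D) = 18x² ÷ −3x² = −6. Subtract (−6)·D = 18x² − 30x − 6. Remainder: 0.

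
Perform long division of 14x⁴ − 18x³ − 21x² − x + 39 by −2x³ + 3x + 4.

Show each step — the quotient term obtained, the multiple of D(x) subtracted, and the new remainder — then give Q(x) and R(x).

Step 1: lead(14x⁴ − 18x³ − 21x² − x + 39) ÷ lead(D) = 14x⁴ ÷ −2x³ = −7x. Subtract (−7x)·D = 14x⁴ − 21x² − 28x. Remainder: −18x³ + 27x + 39.
Step 2: lead(−18x³ + 27x + 39) ÷ lead(D) = −18x³ ÷ −2x³ = 9. Subtract (9)·D = −18x³ + 27x + 36. Remainder: 3.

Q(x) = −7x + 9; R(x) = 3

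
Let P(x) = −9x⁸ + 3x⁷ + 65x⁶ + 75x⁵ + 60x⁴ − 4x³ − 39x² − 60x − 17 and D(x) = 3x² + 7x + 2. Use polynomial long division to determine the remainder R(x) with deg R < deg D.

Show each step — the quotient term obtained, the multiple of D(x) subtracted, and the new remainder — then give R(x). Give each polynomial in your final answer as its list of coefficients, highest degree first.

R = [-7, -3]

Step 1: lead(−9x⁸ + 3x⁷ + 65x⁶ + 75x⁵ + 60x⁴ − 4x³ − 39x² − 60x − 17) ÷ lead(D) = −9x⁸ ÷ 3x² = −3x⁶. Subtract (−3x⁶)·D = −9x⁸ − 21x⁷ − 6x⁶. Remainder: 24x⁷ + 71x⁶ + 75x⁵ + 60x⁴ − 4x³ − 39x² − 60x − 17.
Step 2: lead(24x⁷ + 71x⁶ + 75x⁵ + 60x⁴ − 4x³ − 39x² − 60x − 17) ÷ lead(D) = 24x⁷ ÷ 3x² = 8x⁵. Subtract (8x⁵)·D = 24x⁷ + 56x⁶ + 16x⁵. Remainder: 15x⁶ + 59x⁵ + 60x⁴ − 4x³ − 39x² − 60x − 17.
Step 3: lead(15x⁶ + 59x⁵ + 60x⁴ − 4x³ − 39x² − 60x − 17) ÷ lead(D) = 15x⁶ ÷ 3x² = 5x⁴. Subtract (5x⁴)·D = 15x⁶ + 35x⁵ + 10x⁴. Remainder: 24x⁵ + 50x⁴ − 4x³ − 39x² − 60x − 17.
Step 4: lead(24x⁵ + 50x⁴ − 4x³ − 39x² − 60x − 17) ÷ lead(D) = 24x⁵ ÷ 3x² = 8x³. Subtract (8x³)·D = 24x⁵ + 56x⁴ + 16x³. Remainder: −6x⁴ − 20x³ − 39x² − 60x − 17.
Step 5: lead(−6x⁴ − 20x³ − 39x² − 60x − 17) ÷ lead(D) = −6x⁴ ÷ 3x² = −2x². Subtract (−2x²)·D = −6x⁴ − 14x³ − 4x². Remainder: −6x³ − 35x² − 60x − 17.
Step 6: lead(−6x³ − 35x² − 60x − 17) ÷ lead(D) = −6x³ ÷ 3x² = −2x. Subtract (−2x)·D = −6x³ − 14x² − 4x. Remainder: −21x² − 56x − 17.
Step 7: lead(−21x² − 56x − 17) ÷ lead(D) = −21x² ÷ 3x² = −7. Subtract (−7)·D = −21x² − 49x − 14. Remainder: −7x − 3.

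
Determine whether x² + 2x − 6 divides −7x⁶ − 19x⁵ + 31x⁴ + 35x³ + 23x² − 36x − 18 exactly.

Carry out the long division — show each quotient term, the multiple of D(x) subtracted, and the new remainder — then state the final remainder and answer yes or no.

R(x) = 0, so D(x) is a factor of P(x). yes

Step 1: lead(−7x⁶ − 19x⁵ + 31x⁴ + 35x³ + 23x² − 36x − 18) ÷ lead(D) = −7x⁶ ÷ x² = −7x⁴. Subtract (−7x⁴)·D = −7x⁶ − 14x⁵ + 42x⁴. Remainder: −5x⁵ − 11x⁴ + 35x³ + 23x² − 36x − 18.
Step 2: lead(−5x⁵ − 11x⁴ + 35x³ + 23x² − 36x − 18) ÷ lead(D) = −5x⁵ ÷ x² = −5x³. Subtract (−5x³)·D = −5x⁵ − 10x⁴ + 30x³. Remainder: −x⁴ + 5x³ + 23x² − 36x − 18.
Step 3: lead(−x⁴ + 5x³ + 23x² − 36x − 18) ÷ lead(D) = −x⁴ ÷ x² = −x². Subtract (−x²)·D = −x⁴ − 2x³ + 6x². Remainder: 7x³ + 17x² − 36x − 18.
Step 4: lead(7x³ + 17x² − 36x − 18) ÷ lead(D) = 7x³ ÷ x² = 7x. Subtract (7x)·D = 7x³ + 14x² − 42x. Remainder: 3x² + 6x − 18.
Step 5: lead(3x² + 6x − 18) ÷ lead(D) = 3x² ÷ x² = 3. Subtract (3)·D = 3x² + 6x − 18. Remainder: 0.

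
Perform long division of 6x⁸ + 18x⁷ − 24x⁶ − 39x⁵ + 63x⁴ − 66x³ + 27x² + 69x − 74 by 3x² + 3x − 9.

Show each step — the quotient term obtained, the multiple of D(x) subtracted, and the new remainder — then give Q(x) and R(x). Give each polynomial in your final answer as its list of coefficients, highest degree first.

Step 1: lead(6x⁸ + 18x⁷ − 24x⁶ − 39x⁵ + 63x⁴ − 66x³ + 27x² + 69x − 74) ÷ lead(D) = 6x⁸ ÷ 3x² = 2x⁶. Subtract (2x⁶)·D = 6x⁸ + 6x⁷ − 18x⁶. Remainder: 12x⁷ − 6x⁶ − 39x⁵ + 63x⁴ − 66x³ + 27x² + 69x − 74.
Step 2: lead(12x⁷ − 6x⁶ − 39x⁵ + 63x⁴ − 66x³ + 27x² + 69x − 74) ÷ lead(D) = 12x⁷ ÷ 3x² = 4x⁵. Subtract (4x⁵)·D = 12x⁷ + 12x⁶ − 36x⁵. Remainder: −18x⁶ − 3x⁵ + 63x⁴ − 66x³ + 27x² + 69x − 74.
Step 3: lead(−18x⁶ − 3x⁵ + 63x⁴ − 66x³ + 27x² + 69x − 74) ÷ lead(D) = −18x⁶ ÷ 3x² = −6x⁴. Subtract (−6x⁴)·D = −18x⁶ − 18x⁵ + 54x⁴. Remainder: 15x⁵ + 9x⁴ − 66x³ + 27x² + 69x − 74.
Step 4: lead(15x⁵ + 9x⁴ − 66x³ + 27x² + 69x − 74) ÷ lead(D) = 15x⁵ ÷ 3x² = 5x³. Subtract (5x³)·D = 15x⁵ + 15x⁴ − 45x³. Remainder: −6x⁴ − 21x³ + 27x² + 69x − 74.
Step 5: lead(−6x⁴ − 21x³ + 27x² + 69x − 74) ÷ lead(D) = −6x⁴ ÷ 3x² = −2x². Subtract (−2x²)·D = −6x⁴ − 6x³ + 18x². Remainder: −15x³ + 9x² + 69x − 74.
Step 6: lead(−15x³ + 9x² + 69x − 74) ÷ lead(D) = −15x³ ÷ 3x² = −5x. Subtract (−5x)·D = −15x³ − 15x² + 45x. Remainder: 24x² + 24x − 74.
Step 7: lead(24x² + 24x − 74) ÷ lead(D) = 24x² ÷ 3x² = 8. Subtract (8)·D = 24x² + 24x − 72. Remainder: −2.

Q = [2, 4, -6, 5, -2, -5, 8]; R = [-2]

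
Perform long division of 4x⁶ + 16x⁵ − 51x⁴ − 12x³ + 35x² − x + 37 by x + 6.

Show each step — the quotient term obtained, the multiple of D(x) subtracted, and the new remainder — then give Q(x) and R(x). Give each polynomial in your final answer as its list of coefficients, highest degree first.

Step 1: lead(4x⁶ + 16x⁵ − 51x⁴ − 12x³ + 35x² − x + 37) ÷ lead(D) = 4x⁶ ÷ x = 4x⁵. Subtract (4x⁵)·D = 4x⁶ + 24x⁵. Remainder: −8x⁵ − 51x⁴ − 12x³ + 35x² − x + 37.
Step 2: lead(−8x⁵ − 51x⁴ − 12x³ + 35x² − x + 37) ÷ lead(D) = −8x⁵ ÷ x = −8x⁴. Subtract (−8x⁴)·D = −8x⁵ − 48x⁴. Remainder: −3x⁴ − 12x³ + 35x² − x + 37.
Step 3: lead(−3x⁴ − 12x³ + 35x² − x + 37) ÷ lead(D) = −3x⁴ ÷ x = −3x³. Subtract (−3x³)·D = −3x⁴ − 18x³. Remainder: 6x³ + 35x² − x + 37.
Step 4: lead(6x³ + 35x² − x + 37) ÷ lead(D) = 6x³ ÷ x = 6x². Subtract (6x²)·D = 6x³ + 36x². Remainder: −x² − x + 37.
Step 5: lead(−x² − x + 37) ÷ lead(D) = −x² ÷ x = −x. Subtract (−x)·D = −x² − 6x. Remainder: 5x + 37.
Step 6: lead(5x + 37) ÷ lead(D) = 5x ÷ x = 5. Subtract (5)·D = 5x + 30. Remainder: 7.

Q = [4, -8, -3, 6, -1, 5]; R = [7]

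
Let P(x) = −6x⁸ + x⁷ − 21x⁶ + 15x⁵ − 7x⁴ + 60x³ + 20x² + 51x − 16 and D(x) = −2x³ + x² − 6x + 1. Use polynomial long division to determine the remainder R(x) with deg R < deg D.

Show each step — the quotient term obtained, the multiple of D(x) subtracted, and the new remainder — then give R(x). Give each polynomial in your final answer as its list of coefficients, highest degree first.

Step 1: lead(−6x⁸ + x⁷ − 21x⁶ + 15x⁵ − 7x⁴ + 60x³ + 20x² + 51x − 16) ÷ lead(D) = −6x⁸ ÷ −2x³ = 3x⁵. Subtract (3x⁵)·D = −6x⁸ + 3x⁷ − 18x⁶ + 3x⁵. Remainder: −2x⁷ − 3x⁶ + 12x⁵ − 7x⁴ + 60x³ + 20x² + 51x − 16.
Step 2: lead(−2x⁷ − 3x⁶ + 12x⁵ − 7x⁴ + 60x³ + 20x² + 51x − 16) ÷ lead(D) = −2x⁷ ÷ −2x³ = x⁴. Subtract (x⁴)·D = −2x⁷ + x⁶ − 6x⁵ + x⁴. Remainder: −4x⁶ + 18x⁵ − 8x⁴ + 60x³ + 20x² + 51x − 16.
Step 3: lead(−4x⁶ + 18x⁵ − 8x⁴ + 60x³ + 20x² + 51x − 16) ÷ lead(D) = −4x⁶ ÷ −2x³ = 2x³. Subtract (2x³)·D = −4x⁶ + 2x⁵ − 12x⁴ + 2x³. Remainder: 16x⁵ + 4x⁴ + 58x³ + 20x² + 51x − 16.
Step 4: lead(16x⁵ + 4x⁴ + 58x³ + 20x² + 51x − 16) ÷ lead(D) = 16x⁵ ÷ −2x³ = −8x². Subtract (−8x²)·D = 16x⁵ − 8x⁴ + 48x³ − 8x². Remainder: 12x⁴ + 10x³ + 28x² + 51x − 16.
Step 5: lead(12x⁴ + 10x³ + 28x² + 51x − 16) ÷ lead(D) = 12x⁴ ÷ −2x³ = −6x. Subtract (−6x)·D = 12x⁴ − 6x³ + 36x² − 6x. Remainder: 16x³ − 8x² + 57x − 16.
Step 6: lead(16x³ − 8x² + 57x − 16) ÷ lead(D) = 16x³ ÷ −2x³ = −8. Subtract (−8)·D = 16x³ − 8x² + 48x − 8. Remainder: 9x − 8.

R = [9, -8]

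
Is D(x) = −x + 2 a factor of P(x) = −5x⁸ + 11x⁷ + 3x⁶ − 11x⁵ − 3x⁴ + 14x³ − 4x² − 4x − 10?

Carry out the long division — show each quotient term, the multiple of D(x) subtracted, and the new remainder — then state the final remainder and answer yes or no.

Step 1: lead(−5x⁸ + 11x⁷ + 3x⁶ − 11x⁵ − 3x⁴ + 14x³ − 4x² − 4x − 10) ÷ lead(D) = −5x⁸ ÷ −x = 5x⁷. Subtract (5x⁷)·D = −5x⁸ + 10x⁷. Remainder: x⁷ + 3x⁶ − 11x⁵ − 3x⁴ + 14x³ − 4x² − 4x − 10.
Step 2: lead(x⁷ + 3x⁶ − 11x⁵ − 3x⁴ + 14x³ − 4x² − 4x − 10) ÷ lead(D) = x⁷ ÷ −x = −x⁶. Subtract (−x⁶)·D = x⁷ − 2x⁶. Remainder: 5x⁶ − 11x⁵ − 3x⁴ + 14x³ − 4x² − 4x − 10.
Step 3: lead(5x⁶ − 11x⁵ − 3x⁴ + 14x³ − 4x² − 4x − 10) ÷ lead(D) = 5x⁶ ÷ −x = −5x⁵. Subtract (−5x⁵)·D = 5x⁶ − 10x⁵. Remainder: −x⁵ − 3x⁴ + 14x³ − 4x² − 4x − 10.
Step 4: lead(−x⁵ − 3x⁴ + 14x³ − 4x² − 4x − 10) ÷ lead(D) = −x⁵ ÷ −x = x⁴. Subtract (x⁴)·D = −x⁵ + 2x⁴. Remainder: −5x⁴ + 14x³ − 4x² − 4x − 10.
Step 5: lead(−5x⁴ + 14x³ − 4x² − 4x − 10) ÷ lead(D) = −5x⁴ ÷ −x = 5x³. Subtract (5x³)·D = −5x⁴ + 10x³. Remainder: 4x³ − 4x² − 4x − 10.
Step 6: lead(4x³ − 4x² − 4x − 10) ÷ lead(D) = 4x³ ÷ −x = −4x². Subtract (−4x²)·D = 4x³ − 8x². Remainder: 4x² − 4x − 10.
Step 7: lead(4x² − 4x − 10) ÷ lead(D) = 4x² ÷ −x = −4x. Subtract (−4x)·D = 4x² − 8x. Remainder: 4x − 10.
Step 8: lead(4x − 10) ÷ lead(D) = 4x ÷ −x = −4. Subtract (−4)·D = 4x − 8. Remainder: −2.

R(x) = −2, so D(x) is not a factor of P(x). no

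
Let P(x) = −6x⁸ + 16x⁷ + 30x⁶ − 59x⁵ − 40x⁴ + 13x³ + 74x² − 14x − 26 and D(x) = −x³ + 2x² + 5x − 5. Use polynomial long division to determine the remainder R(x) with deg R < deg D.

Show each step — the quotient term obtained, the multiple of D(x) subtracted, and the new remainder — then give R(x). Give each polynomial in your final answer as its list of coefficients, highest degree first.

Step 1: lead(−6x⁸ + 16x⁷ + 30x⁶ − 59x⁵ − 40x⁴ + 13x³ + 74x² − 14x − 26) ÷ lead(D) = −6x⁸ ÷ −x³ = 6x⁵. Subtract (6x⁵)·D = −6x⁸ + 12x⁷ + 30x⁶ − 30x⁵. Remainder: 4x⁷ − 29x⁵ − 40x⁴ + 13x³ + 74x² − 14x − 26.
Step 2: lead(4x⁷ − 29x⁵ − 40x⁴ + 13x³ + 74x² − 14x − 26) ÷ lead(D) = 4x⁷ ÷ −x³ = −4x⁴. Subtract (−4x⁴)·D = 4x⁷ − 8x⁶ − 20x⁵ + 20x⁴. Remainder: 8x⁶ − 9x⁵ − 60x⁴ + 13x³ + 74x² − 14x − 26.
Step 3: lead(8x⁶ − 9x⁵ − 60x⁴ + 13x³ + 74x² − 14x − 26) ÷ lead(D) = 8x⁶ ÷ −x³ = −8x³. Subtract (−8x³)·D = 8x⁶ − 16x⁵ − 40x⁴ + 40x³. Remainder: 7x⁵ − 20x⁴ − 27x³ + 74x² − 14x − 26.
Step 4: lead(7x⁵ − 20x⁴ − 27x³ + 74x² − 14x − 26) ÷ lead(D) = 7x⁵ ÷ −x³ = −7x². Subtract (−7x²)·D = 7x⁵ − 14x⁴ − 35x³ + 35x². Remainder: −6x⁴ + 8x³ + 39x² − 14x − 26.
Step 5: lead(−6x⁴ + 8x³ + 39x² − 14x − 26) ÷ lead(D) = −6x⁴ ÷ −x³ = 6x. Subtract (6x)·D = −6x⁴ + 12x³ + 30x² − 30x. Remainder: −4x³ + 9x² + 16x − 26.
Step 6: lead(−4x³ + 9x² + 16x − 26) ÷ lead(D) = −4x³ ÷ −x³ = 4. Subtract (4)·D = −4x³ + 8x² + 20x − 20. Remainder: x² − 4x − 6.

R = [1, -4, -6]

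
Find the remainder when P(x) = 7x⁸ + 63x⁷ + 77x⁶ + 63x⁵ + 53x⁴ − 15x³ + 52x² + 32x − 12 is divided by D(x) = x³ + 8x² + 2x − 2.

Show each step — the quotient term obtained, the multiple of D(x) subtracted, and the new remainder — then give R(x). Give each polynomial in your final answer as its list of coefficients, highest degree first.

R = [8, 6]

Step 1: lead(7x⁸ + 63x⁷ + 77x⁶ + 63x⁵ + 53x⁴ − 15x³ + 52x² + 32x − 12) ÷ lead(D) = 7x⁸ ÷ x³ = 7x⁵. Subtract (7x⁵)·D = 7x⁸ + 56x⁷ + 14x⁶ − 14x⁵. Remainder: 7x⁷ + 63x⁶ + 77x⁵ + 53x⁴ − 15x³ + 52x² + 32x − 12.
Step 2: lead(7x⁷ + 63x⁶ + 77x⁵ + 53x⁴ − 15x³ + 52x² + 32x − 12) ÷ lead(D) = 7x⁷ ÷ x³ = 7x⁴. Subtract (7x⁴)·D = 7x⁷ + 56x⁶ + 14x⁵ − 14x⁴. Remainder: 7x⁶ + 63x⁵ + 67x⁴ − 15x³ + 52x² + 32x − 12.
Step 3: lead(7x⁶ + 63x⁵ + 67x⁴ − 15x³ + 52x² + 32x − 12) ÷ lead(D) = 7x⁶ ÷ x³ = 7x³. Subtract (7x³)·D = 7x⁶ + 56x⁵ + 14x⁴ − 14x³. Remainder: 7x⁵ + 53x⁴ − x³ + 52x² + 32x − 12.
Step 4: lead(7x⁵ + 53x⁴ − x³ + 52x² + 32x − 12) ÷ lead(D) = 7x⁵ ÷ x³ = 7x². Subtract (7x²)·D = 7x⁵ + 56x⁴ + 14x³ − 14x². Remainder: −3x⁴ − 15x³ + 66x² + 32x − 12.
Step 5: lead(−3x⁴ − 15x³ + 66x² + 32x − 12) ÷ lead(D) = −3x⁴ ÷ x³ = −3x. Subtract (−3x)·D = −3x⁴ − 24x³ − 6x² + 6x. Remainder: 9x³ + 72x² + 26x − 12.
Step 6: lead(9x³ + 72x² + 26x − 12) ÷ lead(D) = 9x³ ÷ x³ = 9. Subtract (9)·D = 9x³ + 72x² + 18x − 18. Remainder: 8x + 6.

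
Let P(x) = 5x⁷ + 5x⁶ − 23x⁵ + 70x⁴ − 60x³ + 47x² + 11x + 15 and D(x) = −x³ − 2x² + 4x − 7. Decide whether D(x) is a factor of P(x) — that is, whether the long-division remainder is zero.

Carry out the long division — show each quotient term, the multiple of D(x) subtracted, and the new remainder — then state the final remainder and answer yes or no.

R(x) = 8x + 8, so D(x) is not a factor of P(x). no

Step 1: lead(5x⁷ + 5x⁶ − 23x⁵ + 70x⁴ − 60x³ + 47x² + 11x + 15) ÷ lead(D) = 5x⁷ ÷ −x³ = −5x⁴. Subtract (−5x⁴)·D = 5x⁷ + 10x⁶ − 20x⁵ + 35x⁴. Remainder: −5x⁶ − 3x⁵ + 35x⁴ − 60x³ + 47x² + 11x + 15.
Step 2: lead(−5x⁶ − 3x⁵ + 35x⁴ − 60x³ + 47x² + 11x + 15) ÷ lead(D) = −5x⁶ ÷ −x³ = 5x³. Subtract (5x³)·D = −5x⁶ − 10x⁵ + 20x⁴ − 35x³. Remainder: 7x⁵ + 15x⁴ − 25x³ + 47x² + 11x + 15.
Step 3: lead(7x⁵ + 15x⁴ − 25x³ + 47x² + 11x + 15) ÷ lead(D) = 7x⁵ ÷ −x³ = −7x². Subtract (−7x²)·D = 7x⁵ + 14x⁴ − 28x³ + 49x². Remainder: x⁴ + 3x³ − 2x² + 11x + 15.
Step 4: lead(x⁴ + 3x³ − 2x² + 11x + 15) ÷ lead(D) = x⁴ ÷ −x³ = −x. Subtract (−x)·D = x⁴ + 2x³ − 4x² + 7x. Remainder: x³ + 2x² + 4x + 15.
Step 5: lead(x³ + 2x² + 4x + 15) ÷ lead(D) = x³ ÷ −x³ = −1. Subtract (−1)·D = x³ + 2x² − 4x + 7. Remainder: 8x + 8.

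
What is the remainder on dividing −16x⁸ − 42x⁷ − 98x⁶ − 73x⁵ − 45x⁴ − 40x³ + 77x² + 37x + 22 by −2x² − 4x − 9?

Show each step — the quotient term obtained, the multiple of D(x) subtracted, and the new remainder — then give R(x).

R(x) = 7x − 5

Step 1: lead(−16x⁸ − 42x⁷ − 98x⁶ − 73x⁵ − 45x⁴ − 40x³ + 77x² + 37x + 22) ÷ lead(D) = −16x⁸ ÷ −2x² = 8x⁶. Subtract (8x⁶)·D = −16x⁸ − 32x⁷ − 72x⁶. Remainder: −10x⁷ − 26x⁶ − 73x⁵ − 45x⁴ − 40x³ + 77x² + 37x + 22.
Step 2: lead(−10x⁷ − 26x⁶ − 73x⁵ − 45x⁴ − 40x³ + 77x² + 37x + 22) ÷ lead(D) = −10x⁷ ÷ −2x² = 5x⁵. Subtract (5x⁵)·D = −10x⁷ − 20x⁶ − 45x⁵. Remainder: −6x⁶ − 28x⁵ − 45x⁴ − 40x³ + 77x² + 37x + 22.
Step 3: lead(−6x⁶ − 28x⁵ − 45x⁴ − 40x³ + 77x² + 37x + 22) ÷ lead(D) = −6x⁶ ÷ −2x² = 3x⁴. Subtract (3x⁴)·D = −6x⁶ − 12x⁵ − 27x⁴. Remainder: −16x⁵ − 18x⁴ − 40x³ + 77x² + 37x + 22.
Step 4: lead(−16x⁵ − 18x⁴ − 40x³ + 77x² + 37x + 22) ÷ lead(D) = −16x⁵ ÷ −2x² = 8x³. Subtract (8x³)·D = −16x⁵ − 32x⁴ − 72x³. Remainder: 14x⁴ + 32x³ + 77x² + 37x + 22.
Step 5: lead(14x⁴ + 32x³ + 77x² + 37x + 22) ÷ lead(D) = 14x⁴ ÷ −2x² = −7x². Subtract (−7x²)·D = 14x⁴ + 28x³ + 63x². Remainder: 4x³ + 14x² + 37x + 22.
Step 6: lead(4x³ + 14x² + 37x + 22) ÷ lead(D) = 4x³ ÷ −2x² = −2x. Subtract (−2x)·D = 4x³ + 8x² + 18x. Remainder: 6x² + 19x + 22.
Step 7: lead(6x² + 19x + 22) ÷ lead(D) = 6x² ÷ −2x² = −3. Subtract (−3)·D = 6x² + 12x + 27. Remainder: 7x − 5.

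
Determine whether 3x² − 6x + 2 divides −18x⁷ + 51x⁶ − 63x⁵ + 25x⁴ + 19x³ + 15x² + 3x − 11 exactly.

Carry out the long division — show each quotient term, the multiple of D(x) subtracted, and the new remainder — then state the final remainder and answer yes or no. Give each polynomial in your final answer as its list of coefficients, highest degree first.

R = [-1, -5], so D(x) is not a factor of P(x). no

Step 1: lead(−18x⁷ + 51x⁶ − 63x⁵ + 25x⁴ + 19x³ + 15x² + 3x − 11) ÷ lead(D) = −18x⁷ ÷ 3x² = −6x⁵. Subtract (−6x⁵)·D = −18x⁷ + 36x⁶ − 12x⁵. Remainder: 15x⁶ − 51x⁵ + 25x⁴ + 19x³ + 15x² + 3x − 11.
Step 2: lead(15x⁶ − 51x⁵ + 25x⁴ + 19x³ + 15x² + 3x − 11) ÷ lead(D) = 15x⁶ ÷ 3x² = 5x⁴. Subtract (5x⁴)·D = 15x⁶ − 30x⁵ + 10x⁴. Remainder: −21x⁵ + 15x⁴ + 19x³ + 15x² + 3x − 11.
Step 3: lead(−21x⁵ + 15x⁴ + 19x³ + 15x² + 3x − 11) ÷ lead(D) = −21x⁵ ÷ 3x² = −7x³. Subtract (−7x³)·D = −21x⁵ + 42x⁴ − 14x³. Remainder: −27x⁴ + 33x³ + 15x² + 3x − 11.
Step 4: lead(−27x⁴ + 33x³ + 15x² + 3x − 11) ÷ lead(D) = −27x⁴ ÷ 3x² = −9x². Subtract (−9x²)·D = −27x⁴ + 54x³ − 18x². Remainder: −21x³ + 33x² + 3x − 11.
Step 5: lead(−21x³ + 33x² + 3x − 11) ÷ lead(D) = −21x³ ÷ 3x² = −7x. Subtract (−7x)·D = −21x³ + 42x² − 14x. Remainder: −9x² + 17x − 11.
Step 6: lead(−9x² + 17x − 11) ÷ lead(D) = −9x² ÷ 3x² = −3. Subtract (−3)·D = −9x² + 18x − 6. Remainder: −x − 5.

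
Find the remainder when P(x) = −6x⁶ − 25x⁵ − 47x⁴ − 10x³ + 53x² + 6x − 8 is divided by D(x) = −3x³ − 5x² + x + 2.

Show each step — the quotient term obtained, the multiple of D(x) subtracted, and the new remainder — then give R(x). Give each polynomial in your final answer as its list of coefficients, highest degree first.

R = [-3, 6]

Step 1: lead(−6x⁶ − 25x⁵ − 47x⁴ − 10x³ + 53x² + 6x − 8) ÷ lead(D) = −6x⁶ ÷ −3x³ = 2x³. Subtract (2x³)·D = −6x⁶ − 10x⁵ + 2x⁴ + 4x³. Remainder: −15x⁵ − 49x⁴ − 14x³ + 53x² + 6x − 8.
Step 2: lead(−15x⁵ − 49x⁴ − 14x³ + 53x² + 6x − 8) ÷ lead(D) = −15x⁵ ÷ −3x³ = 5x². Subtract (5x²)·D = −15x⁵ − 25x⁴ + 5x³ + 10x². Remainder: −24x⁴ − 19x³ + 43x² + 6x − 8.
Step 3: lead(−24x⁴ − 19x³ + 43x² + 6x − 8) ÷ lead(D) = −24x⁴ ÷ −3x³ = 8x. Subtract (8x)·D = −24x⁴ − 40x³ + 8x² + 16x. Remainder: 21x³ + 35x² − 10x − 8.
Step 4: lead(21x³ + 35x² − 10x − 8) ÷ lead(D) = 21x³ ÷ −3x³ = −7. Subtract (−7)·D = 21x³ + 35x² − 7x − 14. Remainder: −3x + 6.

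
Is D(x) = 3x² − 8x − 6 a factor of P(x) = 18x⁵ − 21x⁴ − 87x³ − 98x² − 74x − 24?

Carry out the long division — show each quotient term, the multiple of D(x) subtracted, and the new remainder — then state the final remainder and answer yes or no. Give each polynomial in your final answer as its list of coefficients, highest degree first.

Step 1: lead(18x⁵ − 21x⁴ − 87x³ − 98x² − 74x − 24) ÷ lead(D) = 18x⁵ ÷ 3x² = 6x³. Subtract (6x³)·D = 18x⁵ − 48x⁴ − 36x³. Remainder: 27x⁴ − 51x³ − 98x² − 74x − 24.
Step 2: lead(27x⁴ − 51x³ − 98x² − 74x − 24) ÷ lead(D) = 27x⁴ ÷ 3x² = 9x². Subtract (9x²)·D = 27x⁴ − 72x³ − 54x². Remainder: 21x³ − 44x² − 74x − 24.
Step 3: lead(21x³ − 44x² − 74x − 24) ÷ lead(D) = 21x³ ÷ 3x² = 7x. Subtract (7x)·D = 21x³ − 56x² − 42x. Remainder: 12x² − 32x − 24.
Step 4: lead(12x² − 32x − 24) ÷ lead(D) = 12x² ÷ 3x² = 4. Subtract (4)·D = 12x² − 32x − 24. Remainder: 0.

R = [0], so D(x) is a factor of P(x). yes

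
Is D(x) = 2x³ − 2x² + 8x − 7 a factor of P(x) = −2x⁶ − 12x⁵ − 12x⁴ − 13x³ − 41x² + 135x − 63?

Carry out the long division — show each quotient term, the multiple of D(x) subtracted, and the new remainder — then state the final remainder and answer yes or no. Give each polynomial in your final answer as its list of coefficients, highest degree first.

Step 1: lead(−2x⁶ − 12x⁵ − 12x⁴ − 13x³ − 41x² + 135x − 63) ÷ lead(D) = −2x⁶ ÷ 2x³ = −x³. Subtract (−x³)·D = −2x⁶ + 2x⁵ − 8x⁴ + 7x³. Remainder: −14x⁵ − 4x⁴ − 20x³ − 41x² + 135x − 63.
Step 2: lead(−14x⁵ − 4x⁴ − 20x³ − 41x² + 135x − 63) ÷ lead(D) = −14x⁵ ÷ 2x³ = −7x². Subtract (−7x²)·D = −14x⁵ + 14x⁴ − 56x³ + 49x². Remainder: −18x⁴ + 36x³ − 90x² + 135x − 63.
Step 3: lead(−18x⁴ + 36x³ − 90x² + 135x − 63) ÷ lead(D) = −18x⁴ ÷ 2x³ = −9x. Subtract (−9x)·D = −18x⁴ + 18x³ − 72x² + 63x. Remainder: 18x³ − 18x² + 72x − 63.
Step 4: lead(18x³ − 18x² + 72x − 63) ÷ lead(D) = 18x³ ÷ 2x³ = 9. Subtract (9)·D = 18x³ − 18x² + 72x − 63. Remainder: 0.

R = [0], so D(x) is a factor of P(x). yes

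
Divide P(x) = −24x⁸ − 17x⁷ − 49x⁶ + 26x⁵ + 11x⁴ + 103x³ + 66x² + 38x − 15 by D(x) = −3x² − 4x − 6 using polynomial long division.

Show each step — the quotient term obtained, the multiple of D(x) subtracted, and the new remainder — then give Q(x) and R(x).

Step 1: lead(−24x⁸ − 17x⁷ − 49x⁶ + 26x⁵ + 11x⁴ + 103x³ + 66x² + 38x − 15) ÷ lead(D) = −24x⁸ ÷ −3x² = 8x⁶. Subtract (8x⁶)·D = −24x⁸ − 32x⁷ − 48x⁶. Remainder: 15x⁷ − x⁶ + 26x⁵ + 11x⁴ + 103x³ + 66x² + 38x − 15.
Step 2: lead(15x⁷ − x⁶ + 26x⁵ + 11x⁴ + 103x³ + 66x² + 38x − 15) ÷ lead(D) = 15x⁷ ÷ −3x² = −5x⁵. Subtract (−5x⁵)·D = 15x⁷ + 20x⁶ + 30x⁵. Remainder: −21x⁶ − 4x⁵ + 11x⁴ + 103x³ + 66x² + 38x − 15.
Step 3: lead(−21x⁶ − 4x⁵ + 11x⁴ + 103x³ + 66x² + 38x − 15) ÷ lead(D) = −21x⁶ ÷ −3x² = 7x⁴. Subtract (7x⁴)·D = −21x⁶ − 28x⁵ − 42x⁴. Remainder: 24x⁵ + 53x⁴ + 103x³ + 66x² + 38x − 15.
Step 4: lead(24x⁵ + 53x⁴ + 103x³ + 66x² + 38x − 15) ÷ lead(D) = 24x⁵ ÷ −3x² = −8x³. Subtract (−8x³)·D = 24x⁵ + 32x⁴ + 48x³. Remainder: 21x⁴ + 55x³ + 66x² + 38x − 15.
Step 5: lead(21x⁴ + 55x³ + 66x² + 38x − 15) ÷ lead(D) = 21x⁴ ÷ −3x² = −7x². Subtract (−7x²)·D = 21x⁴ + 28x³ + 42x². Remainder: 27x³ + 24x² + 38x − 15.
Step 6: lead(27x³ + 24x² + 38x − 15) ÷ lead(D) = 27x³ ÷ −3x² = −9x. Subtract (−9x)·D = 27x³ + 36x² + 54x. Remainder: −12x² − 16x − 15.
Step 7: lead(−12x² − 16x − 15) ÷ lead(D) = −12x² ÷ −3x² = 4. Subtract (4)·D = −12x² − 16x − 24. Remainder: 9.

Q(x) = 8x⁶ − 5x⁵ + 7x⁴ − 8x³ − 7x² − 9x + 4; R(x) = 9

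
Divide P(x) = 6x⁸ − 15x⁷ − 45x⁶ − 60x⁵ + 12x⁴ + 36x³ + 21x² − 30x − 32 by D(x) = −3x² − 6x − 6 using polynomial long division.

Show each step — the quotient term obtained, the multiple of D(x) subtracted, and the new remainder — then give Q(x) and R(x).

Step 1: lead(6x⁸ − 15x⁷ − 45x⁶ − 60x⁵ + 12x⁴ + 36x³ + 21x² − 30x − 32) ÷ lead(D) = 6x⁸ ÷ −3x² = −2x⁶. Subtract (−2x⁶)·D = 6x⁸ + 12x⁷ + 12x⁶. Remainder: −27x⁷ − 57x⁶ − 60x⁵ + 12x⁴ + 36x³ + 21x² − 30x − 32.
Step 2: lead(−27x⁷ − 57x⁶ − 60x⁵ + 12x⁴ + 36x³ + 21x² − 30x − 32) ÷ lead(D) = −27x⁷ ÷ −3x² = 9x⁵. Subtract (9x⁵)·D = −27x⁷ − 54x⁶ − 54x⁵. Remainder: −3x⁶ − 6x⁵ + 12x⁴ + 36x³ + 21x² − 30x − 32.
Step 3: lead(−3x⁶ − 6x⁵ + 12x⁴ + 36x³ + 21x² − 30x − 32) ÷ lead(D) = −3x⁶ ÷ −3x² = x⁴. Subtract (x⁴)·D = −3x⁶ − 6x⁵ − 6x⁴. Remainder: 18x⁴ + 36x³ + 21x² − 30x − 32.
Step 4: lead(18x⁴ + 36x³ + 21x² − 30x − 32) ÷ lead(D) = 18x⁴ ÷ −3x² = −6x². Subtract (−6x²)·D = 18x⁴ + 36x³ + 36x². Remainder: −15x² − 30x − 32.
Step 5: lead(−15x² − 30x − 32) ÷ lead(D) = −15x² ÷ −3x² = 5. Subtract (5)·D = −15x² − 30x − 30. Remainder: −2.

Q(x) = −2x⁶ + 9x⁵ + x⁴ − 6x² + 5; R(x) = −2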